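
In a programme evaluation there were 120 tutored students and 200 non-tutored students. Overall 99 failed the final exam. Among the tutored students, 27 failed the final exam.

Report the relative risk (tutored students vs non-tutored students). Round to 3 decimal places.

RR ≈ 0.625

tutored students without the outcome: 120 − 27 = 93
non-tutored students with the outcome: 99 − 27 = 72
non-tutored students without the outcome: 200 − 72 = 128
risk, tutored students = 27/120 = 0.2250
risk, non-tutored students = 72/200 = 0.3600
RR = 0.2250 / 0.3600 = 0.625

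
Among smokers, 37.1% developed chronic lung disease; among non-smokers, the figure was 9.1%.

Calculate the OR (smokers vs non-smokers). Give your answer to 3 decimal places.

odds, smokers = 0.3710/0.6290 = 0.5898
odds, non-smokers = 0.0910/0.9090 = 0.1001
OR = 0.5898 / 0.1001 = 5.892

5.892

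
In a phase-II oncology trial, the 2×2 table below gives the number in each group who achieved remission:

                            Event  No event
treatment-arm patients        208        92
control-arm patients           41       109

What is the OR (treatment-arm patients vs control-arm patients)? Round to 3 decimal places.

OR = (208 × 109) / (92 × 41) = 22672/3772 ≈ 6.011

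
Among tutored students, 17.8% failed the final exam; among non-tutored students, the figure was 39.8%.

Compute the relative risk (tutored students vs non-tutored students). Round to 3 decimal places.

RR = 0.1780 / 0.3980 = 0.447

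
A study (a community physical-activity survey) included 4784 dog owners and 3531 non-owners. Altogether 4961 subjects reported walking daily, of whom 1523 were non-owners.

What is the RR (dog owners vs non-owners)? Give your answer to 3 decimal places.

dog owners with the outcome: 4961 − 1523 = 3438
dog owners without the outcome: 4784 − 3438 = 1346
non-owners without the outcome: 3531 − 1523 = 2008
risk, dog owners = 3438/4784 = 0.7186
risk, non-owners = 1523/3531 = 0.4313
RR = 0.7186 / 0.4313 = 1.666

1.666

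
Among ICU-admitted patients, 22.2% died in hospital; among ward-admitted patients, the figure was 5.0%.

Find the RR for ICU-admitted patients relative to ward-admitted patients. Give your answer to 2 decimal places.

RR = 0.2220 / 0.0500 = 4.44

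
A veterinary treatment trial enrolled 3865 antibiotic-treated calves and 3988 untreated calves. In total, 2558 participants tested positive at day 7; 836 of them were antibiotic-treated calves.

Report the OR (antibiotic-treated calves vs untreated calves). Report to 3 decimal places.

0.363

antibiotic-treated calves without the outcome: 3865 − 836 = 3029
untreated calves with the outcome: 2558 − 836 = 1722
untreated calves without the outcome: 3988 − 1722 = 2266
odds, antibiotic-treated calves = 836/3029 = 0.2760
odds, untreated calves = 1722/2266 = 0.7599
OR = 0.2760 / 0.7599 = 0.363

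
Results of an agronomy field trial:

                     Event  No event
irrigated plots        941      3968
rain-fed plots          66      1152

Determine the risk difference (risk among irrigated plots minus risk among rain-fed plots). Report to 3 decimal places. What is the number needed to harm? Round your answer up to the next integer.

risk, irrigated plots = 941/4909 = 0.1917
risk, rain-fed plots = 66/1218 = 0.0542
risk difference = 0.1917 − 0.0542 = 0.138
absolute risk difference = 0.137502
1 / 0.137502 = 7.273 → round up → 8

RD = 0.138; NNH = 8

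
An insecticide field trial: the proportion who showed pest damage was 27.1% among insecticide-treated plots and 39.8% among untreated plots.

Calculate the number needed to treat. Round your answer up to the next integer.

absolute risk difference = 0.127000
1 / 0.127000 = 7.874 → round up → 8

NNT = 8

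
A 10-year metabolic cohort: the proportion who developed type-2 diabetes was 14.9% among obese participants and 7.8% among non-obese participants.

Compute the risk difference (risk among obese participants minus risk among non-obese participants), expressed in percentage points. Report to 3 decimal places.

7.100

risk difference = 0.1490 − 0.0780 = 0.0710 → 7.100 percentage points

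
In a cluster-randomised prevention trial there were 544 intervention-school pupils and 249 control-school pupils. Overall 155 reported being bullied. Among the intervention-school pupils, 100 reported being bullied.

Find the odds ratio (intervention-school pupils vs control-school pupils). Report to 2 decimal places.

0.79

intervention-school pupils without the outcome: 544 − 100 = 444
control-school pupils with the outcome: 155 − 100 = 55
control-school pupils without the outcome: 249 − 55 = 194
OR = (100 × 194) / (444 × 55) = 19400/24420 ≈ 0.79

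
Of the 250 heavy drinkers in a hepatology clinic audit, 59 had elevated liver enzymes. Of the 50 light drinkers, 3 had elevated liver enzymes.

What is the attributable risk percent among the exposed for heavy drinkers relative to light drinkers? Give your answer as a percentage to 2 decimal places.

AR% ≈ 74.58%

risk, heavy drinkers = 59/250 = 0.2360
risk, light drinkers = 3/50 = 0.0600
AR% = (0.2360 − 0.0600) / 0.2360 = 0.7458 → 74.58%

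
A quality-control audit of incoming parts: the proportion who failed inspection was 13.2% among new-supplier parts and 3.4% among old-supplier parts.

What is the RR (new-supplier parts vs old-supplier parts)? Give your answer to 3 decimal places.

RR = 0.13200 / 0.03400 = 3.882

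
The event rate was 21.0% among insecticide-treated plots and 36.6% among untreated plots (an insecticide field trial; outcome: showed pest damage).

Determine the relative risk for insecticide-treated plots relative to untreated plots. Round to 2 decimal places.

RR = 0.2100 / 0.3660 = 0.57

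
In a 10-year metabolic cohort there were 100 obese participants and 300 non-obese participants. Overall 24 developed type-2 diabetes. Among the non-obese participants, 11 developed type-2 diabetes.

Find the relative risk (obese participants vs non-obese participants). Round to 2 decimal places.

3.55

obese participants with the outcome: 24 − 11 = 13
obese participants without the outcome: 100 − 13 = 87
non-obese participants without the outcome: 300 − 11 = 289
risk, obese participants = 13/100 = 0.13000
risk, non-obese participants = 11/300 = 0.03667
RR = 0.13000 / 0.03667 = 3.55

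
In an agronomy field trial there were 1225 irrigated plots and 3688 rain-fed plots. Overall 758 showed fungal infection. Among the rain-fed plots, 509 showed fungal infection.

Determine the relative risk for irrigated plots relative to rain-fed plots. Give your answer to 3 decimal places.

irrigated plots with the outcome: 758 − 509 = 249
irrigated plots without the outcome: 1225 − 249 = 976
rain-fed plots without the outcome: 3688 − 509 = 3179
risk, irrigated plots = 249/1225 = 0.2033
risk, rain-fed plots = 509/3688 = 0.1380
RR = 0.2033 / 0.1380 = 1.473

RR: 1.473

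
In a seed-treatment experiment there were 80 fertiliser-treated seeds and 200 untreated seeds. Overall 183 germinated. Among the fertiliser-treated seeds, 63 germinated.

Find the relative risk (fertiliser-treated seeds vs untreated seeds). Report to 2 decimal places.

RR = 1.31

fertiliser-treated seeds without the outcome: 80 − 63 = 17
untreated seeds with the outcome: 183 − 63 = 120
untreated seeds without the outcome: 200 − 120 = 80
risk, fertiliser-treated seeds = 63/80 = 0.7875
risk, untreated seeds = 120/200 = 0.6000
RR = 0.7875 / 0.6000 = 1.31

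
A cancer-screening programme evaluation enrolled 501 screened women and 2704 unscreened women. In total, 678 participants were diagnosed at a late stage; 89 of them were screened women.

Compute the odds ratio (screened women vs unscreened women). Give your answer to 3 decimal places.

OR ≈ 0.776

screened women without the outcome: 501 − 89 = 412
unscreened women with the outcome: 678 − 89 = 589
unscreened women without the outcome: 2704 − 589 = 2115
OR = (89 × 2115) / (412 × 589) = 188235/242668 ≈ 0.776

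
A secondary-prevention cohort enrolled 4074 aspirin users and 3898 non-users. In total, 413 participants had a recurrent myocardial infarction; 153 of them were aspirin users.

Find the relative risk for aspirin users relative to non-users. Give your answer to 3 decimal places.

aspirin users without the outcome: 4074 − 153 = 3921
non-users with the outcome: 413 − 153 = 260
non-users without the outcome: 3898 − 260 = 3638
risk, aspirin users = 153/4074 = 0.03756
risk, non-users = 260/3898 = 0.06670
RR = 0.03756 / 0.06670 = 0.563

0.563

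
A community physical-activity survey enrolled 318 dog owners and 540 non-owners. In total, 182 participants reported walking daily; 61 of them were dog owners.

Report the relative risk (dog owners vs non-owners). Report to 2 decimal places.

RR = 0.86

dog owners without the outcome: 318 − 61 = 257
non-owners with the outcome: 182 − 61 = 121
non-owners without the outcome: 540 − 121 = 419
risk, dog owners = 61/318 = 0.1918
risk, non-owners = 121/540 = 0.2241
RR = 0.1918 / 0.2241 = 0.86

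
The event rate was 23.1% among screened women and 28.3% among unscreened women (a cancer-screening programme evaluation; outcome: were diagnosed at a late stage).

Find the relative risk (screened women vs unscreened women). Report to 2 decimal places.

RR = 0.2310 / 0.2830 = 0.82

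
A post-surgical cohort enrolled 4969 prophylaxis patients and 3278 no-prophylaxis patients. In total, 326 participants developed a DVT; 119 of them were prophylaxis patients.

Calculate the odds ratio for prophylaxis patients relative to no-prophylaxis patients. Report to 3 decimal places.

prophylaxis patients without the outcome: 4969 − 119 = 4850
no-prophylaxis patients with the outcome: 326 − 119 = 207
no-prophylaxis patients without the outcome: 3278 − 207 = 3071
OR = (119 × 3071) / (4850 × 207) = 365449/1003950 ≈ 0.364

0.364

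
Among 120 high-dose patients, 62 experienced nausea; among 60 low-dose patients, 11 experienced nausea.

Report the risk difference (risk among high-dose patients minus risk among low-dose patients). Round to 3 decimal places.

risk, high-dose patients = 62/120 = 0.5167
risk, low-dose patients = 11/60 = 0.1833
risk difference = 0.5167 − 0.1833 = 0.333

RD: 0.333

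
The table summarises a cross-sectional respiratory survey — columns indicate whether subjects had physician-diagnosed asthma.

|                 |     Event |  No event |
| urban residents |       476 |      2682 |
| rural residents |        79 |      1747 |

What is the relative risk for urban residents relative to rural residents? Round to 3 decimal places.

RR = 3.484

risk, urban residents = 476/3158 = 0.15073
risk, rural residents = 79/1826 = 0.04326
RR = 0.15073 / 0.04326 = 3.484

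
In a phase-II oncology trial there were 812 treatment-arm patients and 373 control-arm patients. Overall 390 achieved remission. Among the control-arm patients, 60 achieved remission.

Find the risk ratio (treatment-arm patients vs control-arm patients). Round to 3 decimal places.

2.526

treatment-arm patients with the outcome: 390 − 60 = 330
treatment-arm patients without the outcome: 812 − 330 = 482
control-arm patients without the outcome: 373 − 60 = 313
risk, treatment-arm patients = 330/812 = 0.4064
risk, control-arm patients = 60/373 = 0.1609
RR = 0.4064 / 0.1609 = 2.526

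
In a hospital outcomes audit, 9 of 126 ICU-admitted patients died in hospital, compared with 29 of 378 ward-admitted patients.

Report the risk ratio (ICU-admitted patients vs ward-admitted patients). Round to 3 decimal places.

0.931

risk, ICU-admitted patients = 9/126 = 0.0714
risk, ward-admitted patients = 29/378 = 0.0767
RR = 0.0714 / 0.0767 = 0.931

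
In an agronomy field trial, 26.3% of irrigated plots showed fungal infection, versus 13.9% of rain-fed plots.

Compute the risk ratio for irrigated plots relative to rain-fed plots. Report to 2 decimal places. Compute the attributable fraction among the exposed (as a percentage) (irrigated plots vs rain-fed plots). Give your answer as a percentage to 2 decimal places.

RR = 1.89; AR% = 47.15%

RR = 0.2630 / 0.1390 = 1.89
AR% = (0.2630 − 0.1390) / 0.2630 = 0.4715 → 47.15%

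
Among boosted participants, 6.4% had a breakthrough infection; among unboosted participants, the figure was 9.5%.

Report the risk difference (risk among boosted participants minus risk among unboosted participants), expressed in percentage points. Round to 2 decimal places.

-3.10

risk difference = 0.0640 − 0.0950 = -0.0310 → -3.10 percentage points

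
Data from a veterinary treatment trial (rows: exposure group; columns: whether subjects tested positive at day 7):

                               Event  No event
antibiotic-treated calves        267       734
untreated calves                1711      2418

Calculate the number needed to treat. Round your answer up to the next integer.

7

risk, antibiotic-treated calves = 267/1001 = 0.266733
risk, untreated calves = 1711/4129 = 0.414386
absolute risk difference = 0.147653
1 / 0.147653 = 6.773 → round up → 7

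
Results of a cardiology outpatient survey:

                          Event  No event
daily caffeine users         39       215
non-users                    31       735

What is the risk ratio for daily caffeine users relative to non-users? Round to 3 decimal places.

risk, daily caffeine users = 39/254 = 0.15354
risk, non-users = 31/766 = 0.04047
RR = 0.15354 / 0.04047 = 3.794

RR: 3.794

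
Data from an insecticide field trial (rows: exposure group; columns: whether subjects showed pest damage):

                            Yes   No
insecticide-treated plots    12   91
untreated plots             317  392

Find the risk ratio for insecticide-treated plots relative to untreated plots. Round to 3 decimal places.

risk, insecticide-treated plots = 12/103 = 0.1165
risk, untreated plots = 317/709 = 0.4471
RR = 0.1165 / 0.4471 = 0.261

RR = 0.261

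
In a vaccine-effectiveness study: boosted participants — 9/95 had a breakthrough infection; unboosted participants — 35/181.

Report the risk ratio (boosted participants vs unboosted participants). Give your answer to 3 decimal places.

risk, boosted participants = 9/95 = 0.0947
risk, unboosted participants = 35/181 = 0.1934
RR = 0.0947 / 0.1934 = 0.490

RR ≈ 0.490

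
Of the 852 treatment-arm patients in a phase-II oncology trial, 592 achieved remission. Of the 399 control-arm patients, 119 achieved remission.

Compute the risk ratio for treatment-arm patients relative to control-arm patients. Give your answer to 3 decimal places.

risk, treatment-arm patients = 592/852 = 0.6948
risk, control-arm patients = 119/399 = 0.2982
RR = 0.6948 / 0.2982 = 2.330

RR: 2.330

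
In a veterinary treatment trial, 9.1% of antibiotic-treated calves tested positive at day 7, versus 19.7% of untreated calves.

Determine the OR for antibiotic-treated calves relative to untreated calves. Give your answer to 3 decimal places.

0.408

odds, antibiotic-treated calves = 0.0910/0.9090 = 0.1001
odds, untreated calves = 0.1970/0.8030 = 0.2453
OR = 0.1001 / 0.2453 = 0.408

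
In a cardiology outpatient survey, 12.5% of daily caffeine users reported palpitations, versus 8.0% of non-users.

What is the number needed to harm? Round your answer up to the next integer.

absolute risk difference = 0.045000
1 / 0.045000 = 22.222 → round up → 23

23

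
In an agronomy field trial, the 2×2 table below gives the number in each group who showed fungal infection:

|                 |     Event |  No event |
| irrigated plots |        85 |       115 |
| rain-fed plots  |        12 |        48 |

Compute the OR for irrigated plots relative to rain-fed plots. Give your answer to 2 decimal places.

2.96

odds, irrigated plots = 85/115 = 0.7391
odds, rain-fed plots = 12/48 = 0.2500
OR = 0.7391 / 0.2500 = 2.96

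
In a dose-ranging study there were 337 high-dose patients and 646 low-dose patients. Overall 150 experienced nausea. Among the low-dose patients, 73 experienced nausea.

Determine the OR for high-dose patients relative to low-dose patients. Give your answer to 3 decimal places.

2.325

high-dose patients with the outcome: 150 − 73 = 77
high-dose patients without the outcome: 337 − 77 = 260
low-dose patients without the outcome: 646 − 73 = 573
OR = (77 × 573) / (260 × 73) = 44121/18980 ≈ 2.325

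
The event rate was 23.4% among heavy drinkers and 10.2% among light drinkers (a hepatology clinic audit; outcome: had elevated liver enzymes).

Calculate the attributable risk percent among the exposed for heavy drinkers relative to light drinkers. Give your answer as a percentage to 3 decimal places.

AR% = (0.2340 − 0.1020) / 0.2340 = 0.5641 → 56.410%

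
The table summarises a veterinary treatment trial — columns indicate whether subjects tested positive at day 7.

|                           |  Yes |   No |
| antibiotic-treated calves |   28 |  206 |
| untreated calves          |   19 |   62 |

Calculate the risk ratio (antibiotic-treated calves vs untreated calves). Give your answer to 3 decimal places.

0.510

risk, antibiotic-treated calves = 28/234 = 0.1197
risk, untreated calves = 19/81 = 0.2346
RR = 0.1197 / 0.2346 = 0.510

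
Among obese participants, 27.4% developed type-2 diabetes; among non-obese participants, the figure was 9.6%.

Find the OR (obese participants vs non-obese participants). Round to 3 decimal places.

OR: 3.554

odds, obese participants = 0.2740/0.7260 = 0.3774
odds, non-obese participants = 0.0960/0.9040 = 0.1062
OR = 0.3774 / 0.1062 = 3.554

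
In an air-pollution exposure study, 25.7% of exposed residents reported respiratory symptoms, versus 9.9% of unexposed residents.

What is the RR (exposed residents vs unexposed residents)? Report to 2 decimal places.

RR = 0.2570 / 0.0990 = 2.60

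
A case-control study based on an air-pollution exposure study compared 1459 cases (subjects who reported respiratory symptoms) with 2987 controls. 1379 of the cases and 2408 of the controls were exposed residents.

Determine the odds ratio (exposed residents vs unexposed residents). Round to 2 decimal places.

OR = (1379 × 579) / (2408 × 80) = 798441/192640 ≈ 4.14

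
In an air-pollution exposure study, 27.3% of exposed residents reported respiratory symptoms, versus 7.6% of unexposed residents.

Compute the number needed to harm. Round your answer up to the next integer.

absolute risk difference = 0.197000
1 / 0.197000 = 5.076 → round up → 6

6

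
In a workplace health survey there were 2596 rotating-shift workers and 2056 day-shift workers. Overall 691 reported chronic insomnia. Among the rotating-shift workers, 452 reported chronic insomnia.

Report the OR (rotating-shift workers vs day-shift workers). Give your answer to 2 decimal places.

1.60

rotating-shift workers without the outcome: 2596 − 452 = 2144
day-shift workers with the outcome: 691 − 452 = 239
day-shift workers without the outcome: 2056 − 239 = 1817
odds, rotating-shift workers = 452/2144 = 0.2108
odds, day-shift workers = 239/1817 = 0.1315
OR = 0.2108 / 0.1315 = 1.60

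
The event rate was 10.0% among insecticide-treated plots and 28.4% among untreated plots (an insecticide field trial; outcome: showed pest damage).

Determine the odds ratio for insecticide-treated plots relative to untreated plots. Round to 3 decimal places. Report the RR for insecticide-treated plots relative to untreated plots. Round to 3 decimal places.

odds, insecticide-treated plots = 0.1000/0.9000 = 0.1111
odds, untreated plots = 0.2840/0.7160 = 0.3966
OR = 0.1111 / 0.3966 = 0.280
RR = 0.1000 / 0.2840 = 0.352

OR = 0.280; RR = 0.352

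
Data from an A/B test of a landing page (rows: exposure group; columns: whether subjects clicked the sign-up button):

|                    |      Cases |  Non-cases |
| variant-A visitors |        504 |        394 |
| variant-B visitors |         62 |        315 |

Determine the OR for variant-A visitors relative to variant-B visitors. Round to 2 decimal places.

OR = (504 × 315) / (394 × 62) = 158760/24428 ≈ 6.50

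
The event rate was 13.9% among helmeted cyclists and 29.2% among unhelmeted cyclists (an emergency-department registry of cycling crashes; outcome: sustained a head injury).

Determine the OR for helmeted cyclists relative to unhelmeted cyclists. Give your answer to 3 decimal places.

odds, helmeted cyclists = 0.1390/0.8610 = 0.1614
odds, unhelmeted cyclists = 0.2920/0.7080 = 0.4124
OR = 0.1614 / 0.4124 = 0.391

0.391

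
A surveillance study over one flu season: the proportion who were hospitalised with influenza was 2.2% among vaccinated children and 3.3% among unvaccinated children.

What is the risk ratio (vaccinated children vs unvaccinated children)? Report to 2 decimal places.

RR = 0.02200 / 0.03300 = 0.67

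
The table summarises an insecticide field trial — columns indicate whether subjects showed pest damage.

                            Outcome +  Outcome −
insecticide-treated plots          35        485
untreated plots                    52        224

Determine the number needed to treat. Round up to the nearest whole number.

risk, insecticide-treated plots = 35/520 = 0.067308
risk, untreated plots = 52/276 = 0.188406
absolute risk difference = 0.121098
1 / 0.121098 = 8.258 → round up → 9

NNT = 9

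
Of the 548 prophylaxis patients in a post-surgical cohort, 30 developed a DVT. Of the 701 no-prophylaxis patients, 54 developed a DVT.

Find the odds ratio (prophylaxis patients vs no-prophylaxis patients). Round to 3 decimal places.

OR = (30 × 647) / (518 × 54) = 19410/27972 ≈ 0.694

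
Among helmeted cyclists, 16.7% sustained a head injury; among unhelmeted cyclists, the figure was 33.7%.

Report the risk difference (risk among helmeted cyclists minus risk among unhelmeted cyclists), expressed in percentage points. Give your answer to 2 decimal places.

risk difference = 0.1670 − 0.3370 = -0.1700 → -17.00 percentage points

-17.00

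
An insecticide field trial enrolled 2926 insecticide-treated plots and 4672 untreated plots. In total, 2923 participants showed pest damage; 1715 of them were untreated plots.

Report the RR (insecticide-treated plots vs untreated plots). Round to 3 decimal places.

insecticide-treated plots with the outcome: 2923 − 1715 = 1208
insecticide-treated plots without the outcome: 2926 − 1208 = 1718
untreated plots without the outcome: 4672 − 1715 = 2957
risk, insecticide-treated plots = 1208/2926 = 0.4129
risk, untreated plots = 1715/4672 = 0.3671
RR = 0.4129 / 0.3671 = 1.125

RR ≈ 1.125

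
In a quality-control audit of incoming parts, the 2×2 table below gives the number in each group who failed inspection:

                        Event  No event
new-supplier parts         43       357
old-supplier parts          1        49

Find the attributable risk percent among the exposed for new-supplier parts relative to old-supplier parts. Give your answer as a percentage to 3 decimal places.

AR% ≈ 81.395%

risk, new-supplier parts = 43/400 = 0.10750
risk, old-supplier parts = 1/50 = 0.02000
AR% = (0.10750 − 0.02000) / 0.10750 = 0.8140 → 81.395%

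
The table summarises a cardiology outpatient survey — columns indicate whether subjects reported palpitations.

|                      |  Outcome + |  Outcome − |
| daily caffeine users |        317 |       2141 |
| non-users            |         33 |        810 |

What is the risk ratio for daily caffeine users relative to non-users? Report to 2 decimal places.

RR = 3.29

risk, daily caffeine users = 317/2458 = 0.12897
risk, non-users = 33/843 = 0.03915
RR = 0.12897 / 0.03915 = 3.29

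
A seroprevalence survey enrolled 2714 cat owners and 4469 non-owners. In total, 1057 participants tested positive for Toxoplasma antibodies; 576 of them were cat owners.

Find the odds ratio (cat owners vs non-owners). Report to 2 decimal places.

cat owners without the outcome: 2714 − 576 = 2138
non-owners with the outcome: 1057 − 576 = 481
non-owners without the outcome: 4469 − 481 = 3988
odds, cat owners = 576/2138 = 0.2694
odds, non-owners = 481/3988 = 0.1206
OR = 0.2694 / 0.1206 = 2.23

OR = 2.23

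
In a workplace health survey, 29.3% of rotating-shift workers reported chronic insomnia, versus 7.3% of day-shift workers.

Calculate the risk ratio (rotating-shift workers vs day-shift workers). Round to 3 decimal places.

RR = 0.2930 / 0.0730 = 4.014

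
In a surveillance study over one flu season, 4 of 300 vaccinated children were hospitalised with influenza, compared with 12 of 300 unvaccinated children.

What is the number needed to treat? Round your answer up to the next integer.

38

risk, vaccinated children = 4/300 = 0.013333
risk, unvaccinated children = 12/300 = 0.040000
absolute risk difference = 0.026667
1 / 0.026667 = 37.500 → round up → 38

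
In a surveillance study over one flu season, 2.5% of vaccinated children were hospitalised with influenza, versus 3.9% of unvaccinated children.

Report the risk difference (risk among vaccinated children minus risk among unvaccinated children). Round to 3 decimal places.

risk difference = 0.02500 − 0.03900 = -0.014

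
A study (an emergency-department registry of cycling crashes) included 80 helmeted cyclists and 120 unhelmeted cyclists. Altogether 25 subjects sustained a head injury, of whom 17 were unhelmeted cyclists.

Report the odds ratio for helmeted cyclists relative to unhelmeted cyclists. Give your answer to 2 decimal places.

helmeted cyclists with the outcome: 25 − 17 = 8
helmeted cyclists without the outcome: 80 − 8 = 72
unhelmeted cyclists without the outcome: 120 − 17 = 103
OR = (8 × 103) / (72 × 17) = 824/1224 ≈ 0.67

OR = 0.67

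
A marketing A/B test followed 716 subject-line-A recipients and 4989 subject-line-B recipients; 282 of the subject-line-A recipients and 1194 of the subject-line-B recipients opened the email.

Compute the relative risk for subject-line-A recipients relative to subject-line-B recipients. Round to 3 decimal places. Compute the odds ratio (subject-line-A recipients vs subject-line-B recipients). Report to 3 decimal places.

risk, subject-line-A recipients = 282/716 = 0.3939
risk, subject-line-B recipients = 1194/4989 = 0.2393
RR = 0.3939 / 0.2393 = 1.646
odds, subject-line-A recipients = 282/434 = 0.6498
odds, subject-line-B recipients = 1194/3795 = 0.3146
OR = 0.6498 / 0.3146 = 2.065

RR = 1.646; OR = 2.065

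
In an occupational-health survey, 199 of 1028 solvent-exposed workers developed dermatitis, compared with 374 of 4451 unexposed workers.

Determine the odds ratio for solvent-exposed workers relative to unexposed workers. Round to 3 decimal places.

odds, solvent-exposed workers = 199/829 = 0.2400
odds, unexposed workers = 374/4077 = 0.0917
OR = 0.2400 / 0.0917 = 2.617

2.617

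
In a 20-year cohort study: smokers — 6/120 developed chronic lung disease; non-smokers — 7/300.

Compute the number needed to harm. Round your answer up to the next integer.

risk, smokers = 6/120 = 0.050000
risk, non-smokers = 7/300 = 0.023333
absolute risk difference = 0.026667
1 / 0.026667 = 37.500 → round up → 38

38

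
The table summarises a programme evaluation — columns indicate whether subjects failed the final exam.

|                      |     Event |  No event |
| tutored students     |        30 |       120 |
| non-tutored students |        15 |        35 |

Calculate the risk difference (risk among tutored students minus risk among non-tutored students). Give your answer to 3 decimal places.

-0.100

risk, tutored students = 30/150 = 0.2000
risk, non-tutored students = 15/50 = 0.3000
risk difference = 0.2000 − 0.3000 = -0.100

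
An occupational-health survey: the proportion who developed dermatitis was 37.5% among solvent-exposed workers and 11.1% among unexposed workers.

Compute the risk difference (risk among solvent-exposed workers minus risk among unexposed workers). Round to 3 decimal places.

risk difference = 0.3750 − 0.1110 = 0.264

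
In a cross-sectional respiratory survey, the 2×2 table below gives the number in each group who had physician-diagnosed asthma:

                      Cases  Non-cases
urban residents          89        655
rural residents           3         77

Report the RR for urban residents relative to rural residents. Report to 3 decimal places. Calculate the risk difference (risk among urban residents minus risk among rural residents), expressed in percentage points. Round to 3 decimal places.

risk, urban residents = 89/744 = 0.11962
risk, rural residents = 3/80 = 0.03750
RR = 0.11962 / 0.03750 = 3.190
risk difference = 0.11962 − 0.03750 = 0.08212 → 8.212 percentage points

RR = 3.190; RD = 8.212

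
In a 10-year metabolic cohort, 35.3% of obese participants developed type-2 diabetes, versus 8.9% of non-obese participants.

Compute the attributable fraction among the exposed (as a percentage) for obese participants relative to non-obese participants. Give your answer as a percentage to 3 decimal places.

AR% = (0.3530 − 0.0890) / 0.3530 = 0.7479 → 74.788%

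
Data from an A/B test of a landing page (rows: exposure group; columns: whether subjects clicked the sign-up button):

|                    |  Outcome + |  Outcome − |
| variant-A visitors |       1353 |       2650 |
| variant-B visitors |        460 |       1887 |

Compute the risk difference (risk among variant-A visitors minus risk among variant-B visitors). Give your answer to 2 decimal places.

0.14

risk, variant-A visitors = 1353/4003 = 0.3380
risk, variant-B visitors = 460/2347 = 0.1960
risk difference = 0.3380 − 0.1960 = 0.14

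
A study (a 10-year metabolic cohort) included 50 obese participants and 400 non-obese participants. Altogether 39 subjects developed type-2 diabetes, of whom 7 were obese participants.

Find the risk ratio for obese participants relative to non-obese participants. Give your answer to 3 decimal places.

RR: 1.750

obese participants without the outcome: 50 − 7 = 43
non-obese participants with the outcome: 39 − 7 = 32
non-obese participants without the outcome: 400 − 32 = 368
risk, obese participants = 7/50 = 0.1400
risk, non-obese participants = 32/400 = 0.0800
RR = 0.1400 / 0.0800 = 1.750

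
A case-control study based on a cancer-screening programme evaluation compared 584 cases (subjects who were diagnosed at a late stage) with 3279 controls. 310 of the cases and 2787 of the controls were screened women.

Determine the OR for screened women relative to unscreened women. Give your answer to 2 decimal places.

OR = (310 × 492) / (2787 × 274) = 152520/763638 ≈ 0.20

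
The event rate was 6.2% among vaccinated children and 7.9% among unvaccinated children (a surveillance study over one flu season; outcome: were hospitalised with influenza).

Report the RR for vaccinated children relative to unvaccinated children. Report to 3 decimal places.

RR = 0.0620 / 0.0790 = 0.785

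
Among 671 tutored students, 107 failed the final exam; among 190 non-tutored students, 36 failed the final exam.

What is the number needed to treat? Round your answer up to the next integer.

34

risk, tutored students = 107/671 = 0.159463
risk, non-tutored students = 36/190 = 0.189474
absolute risk difference = 0.030010
1 / 0.030010 = 33.322 → round up → 34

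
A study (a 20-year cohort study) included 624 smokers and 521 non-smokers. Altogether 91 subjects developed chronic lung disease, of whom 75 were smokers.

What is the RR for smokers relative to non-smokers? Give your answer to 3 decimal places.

3.914

smokers without the outcome: 624 − 75 = 549
non-smokers with the outcome: 91 − 75 = 16
non-smokers without the outcome: 521 − 16 = 505
risk, smokers = 75/624 = 0.12019
risk, non-smokers = 16/521 = 0.03071
RR = 0.12019 / 0.03071 = 3.914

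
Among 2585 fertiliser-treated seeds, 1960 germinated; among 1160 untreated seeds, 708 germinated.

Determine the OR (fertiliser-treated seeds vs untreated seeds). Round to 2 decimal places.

OR = (1960 × 452) / (625 × 708) = 885920/442500 ≈ 2.00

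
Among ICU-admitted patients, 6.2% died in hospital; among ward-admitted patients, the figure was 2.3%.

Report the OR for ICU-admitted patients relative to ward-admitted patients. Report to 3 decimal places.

2.808

odds, ICU-admitted patients = 0.06200/0.93800 = 0.06610
odds, ward-admitted patients = 0.02300/0.97700 = 0.02354
OR = 0.06610 / 0.02354 = 2.808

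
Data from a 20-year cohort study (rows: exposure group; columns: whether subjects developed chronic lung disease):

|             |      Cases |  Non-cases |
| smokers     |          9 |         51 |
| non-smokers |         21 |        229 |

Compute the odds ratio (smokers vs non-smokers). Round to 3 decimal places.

OR = (9 × 229) / (51 × 21) = 2061/1071 ≈ 1.924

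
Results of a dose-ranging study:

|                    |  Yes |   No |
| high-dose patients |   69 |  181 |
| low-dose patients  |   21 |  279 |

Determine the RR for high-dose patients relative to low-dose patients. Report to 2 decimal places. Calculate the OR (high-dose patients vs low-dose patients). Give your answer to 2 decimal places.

risk, high-dose patients = 69/250 = 0.2760
risk, low-dose patients = 21/300 = 0.0700
RR = 0.2760 / 0.0700 = 3.94
odds, high-dose patients = 69/181 = 0.3812
odds, low-dose patients = 21/279 = 0.0753
OR = 0.3812 / 0.0753 = 5.06

RR = 3.94; OR = 5.06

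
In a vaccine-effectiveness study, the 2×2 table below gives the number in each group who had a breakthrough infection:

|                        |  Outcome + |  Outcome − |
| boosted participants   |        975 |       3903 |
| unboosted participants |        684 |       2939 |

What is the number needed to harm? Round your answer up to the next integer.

NNH: 91

risk, boosted participants = 975/4878 = 0.199877
risk, unboosted participants = 684/3623 = 0.188794
absolute risk difference = 0.011083
1 / 0.011083 = 90.228 → round up → 91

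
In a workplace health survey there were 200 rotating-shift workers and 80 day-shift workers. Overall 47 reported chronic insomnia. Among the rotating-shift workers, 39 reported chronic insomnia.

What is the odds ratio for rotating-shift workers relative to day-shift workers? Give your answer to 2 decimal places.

rotating-shift workers without the outcome: 200 − 39 = 161
day-shift workers with the outcome: 47 − 39 = 8
day-shift workers without the outcome: 80 − 8 = 72
OR = (39 × 72) / (161 × 8) = 2808/1288 ≈ 2.18

OR: 2.18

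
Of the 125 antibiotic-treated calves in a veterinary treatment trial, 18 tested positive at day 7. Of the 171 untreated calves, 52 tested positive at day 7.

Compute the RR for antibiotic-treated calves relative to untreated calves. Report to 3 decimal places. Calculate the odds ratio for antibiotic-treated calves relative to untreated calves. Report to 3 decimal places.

risk, antibiotic-treated calves = 18/125 = 0.1440
risk, untreated calves = 52/171 = 0.3041
RR = 0.1440 / 0.3041 = 0.474
OR = (18 × 119) / (107 × 52) = 2142/5564 ≈ 0.385

RR = 0.474; OR = 0.385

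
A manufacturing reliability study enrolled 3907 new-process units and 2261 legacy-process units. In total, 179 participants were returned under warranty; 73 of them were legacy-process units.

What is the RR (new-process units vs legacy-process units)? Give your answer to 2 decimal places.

0.84

new-process units with the outcome: 179 − 73 = 106
new-process units without the outcome: 3907 − 106 = 3801
legacy-process units without the outcome: 2261 − 73 = 2188
risk, new-process units = 106/3907 = 0.02713
risk, legacy-process units = 73/2261 = 0.03229
RR = 0.02713 / 0.03229 = 0.84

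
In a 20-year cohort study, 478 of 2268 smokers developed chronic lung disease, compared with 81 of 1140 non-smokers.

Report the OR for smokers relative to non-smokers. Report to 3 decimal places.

OR = (478 × 1059) / (1790 × 81) = 506202/144990 ≈ 3.491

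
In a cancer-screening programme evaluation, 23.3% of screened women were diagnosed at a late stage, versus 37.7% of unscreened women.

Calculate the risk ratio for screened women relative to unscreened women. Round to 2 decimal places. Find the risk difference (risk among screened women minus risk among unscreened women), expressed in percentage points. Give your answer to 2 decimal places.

RR = 0.2330 / 0.3770 = 0.62
risk difference = 0.2330 − 0.3770 = -0.1440 → -14.40 percentage points

RR = 0.62; RD = -14.40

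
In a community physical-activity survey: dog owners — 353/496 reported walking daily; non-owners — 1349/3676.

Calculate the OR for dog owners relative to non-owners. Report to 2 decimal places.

odds, dog owners = 353/143 = 2.4685
odds, non-owners = 1349/2327 = 0.5797
OR = 2.4685 / 0.5797 = 4.26

OR: 4.26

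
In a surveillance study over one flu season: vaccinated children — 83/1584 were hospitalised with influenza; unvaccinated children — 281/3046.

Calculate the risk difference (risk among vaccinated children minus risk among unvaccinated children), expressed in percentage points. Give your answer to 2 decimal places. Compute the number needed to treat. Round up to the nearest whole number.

RD = -3.99; NNT = 26

risk, vaccinated children = 83/1584 = 0.0524
risk, unvaccinated children = 281/3046 = 0.0923
risk difference = 0.0524 − 0.0923 = -0.0399 → -3.99 percentage points
absolute risk difference = 0.039853
1 / 0.039853 = 25.092 → round up → 26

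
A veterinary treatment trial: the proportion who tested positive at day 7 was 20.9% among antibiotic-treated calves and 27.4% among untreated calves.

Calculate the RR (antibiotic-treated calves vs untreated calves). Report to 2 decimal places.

RR = 0.2090 / 0.2740 = 0.76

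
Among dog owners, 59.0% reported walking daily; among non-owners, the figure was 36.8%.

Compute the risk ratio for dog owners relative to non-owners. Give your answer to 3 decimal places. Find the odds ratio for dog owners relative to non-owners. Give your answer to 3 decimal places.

RR = 0.5900 / 0.3680 = 1.603
odds, dog owners = 0.5900/0.4100 = 1.4390
odds, non-owners = 0.3680/0.6320 = 0.5823
OR = 1.4390 / 0.5823 = 2.471

RR = 1.603; OR = 2.471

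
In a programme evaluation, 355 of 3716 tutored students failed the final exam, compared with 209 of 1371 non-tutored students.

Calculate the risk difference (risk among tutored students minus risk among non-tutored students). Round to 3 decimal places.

-0.057

risk, tutored students = 355/3716 = 0.0955
risk, non-tutored students = 209/1371 = 0.1524
risk difference = 0.0955 − 0.1524 = -0.057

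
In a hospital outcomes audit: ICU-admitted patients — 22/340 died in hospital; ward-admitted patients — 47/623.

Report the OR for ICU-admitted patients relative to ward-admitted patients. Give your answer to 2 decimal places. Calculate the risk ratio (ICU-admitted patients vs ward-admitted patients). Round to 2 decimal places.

OR = (22 × 576) / (318 × 47) = 12672/14946 ≈ 0.85
risk, ICU-admitted patients = 22/340 = 0.0647
risk, ward-admitted patients = 47/623 = 0.0754
RR = 0.0647 / 0.0754 = 0.86

OR = 0.85; RR = 0.86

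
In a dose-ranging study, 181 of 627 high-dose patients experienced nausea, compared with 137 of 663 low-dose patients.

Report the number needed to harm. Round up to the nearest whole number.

NNH = 13

risk, high-dose patients = 181/627 = 0.288676
risk, low-dose patients = 137/663 = 0.206637
absolute risk difference = 0.082040
1 / 0.082040 = 12.189 → round up → 13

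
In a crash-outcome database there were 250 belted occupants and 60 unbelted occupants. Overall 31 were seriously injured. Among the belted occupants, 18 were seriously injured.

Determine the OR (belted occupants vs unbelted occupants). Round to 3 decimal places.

belted occupants without the outcome: 250 − 18 = 232
unbelted occupants with the outcome: 31 − 18 = 13
unbelted occupants without the outcome: 60 − 13 = 47
odds, belted occupants = 18/232 = 0.0776
odds, unbelted occupants = 13/47 = 0.2766
OR = 0.0776 / 0.2766 = 0.281

0.281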